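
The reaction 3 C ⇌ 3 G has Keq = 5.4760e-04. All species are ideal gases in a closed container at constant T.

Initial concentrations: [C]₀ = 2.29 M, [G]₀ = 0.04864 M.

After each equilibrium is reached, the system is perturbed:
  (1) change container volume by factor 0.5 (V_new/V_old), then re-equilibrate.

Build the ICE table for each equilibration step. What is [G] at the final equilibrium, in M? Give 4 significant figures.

Q₀ = 9.5824e-06 vs Keq = 5.4760e-04 ⇒ Q<K, forward
Step 1:
                   C          G
  I             2.29    0.04864
  C          -0.1282     0.1282
  E            2.162     0.1769
  solve Keq expr → x = 0.04274; check Q = 5.4760e-04
Then change container volume by factor 0.5 (V_new/V_old).
Step 2:
                   C          G
  I            4.324     0.3537
  C                0          0
  E            4.324     0.3537
  solve Keq expr → x = 0; check Q = 5.4760e-04

[G]_eq = 0.3537 M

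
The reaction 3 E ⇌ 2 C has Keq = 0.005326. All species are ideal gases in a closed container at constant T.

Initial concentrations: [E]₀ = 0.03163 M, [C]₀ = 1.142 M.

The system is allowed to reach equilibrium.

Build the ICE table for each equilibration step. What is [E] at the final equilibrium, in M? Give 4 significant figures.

Q₀ = 4.1213e+04 vs Keq = 0.005326 ⇒ Q>K, reverse
Step 1:
                    E           C
  Initial     0.03163       1.142
  Change        1.505      -1.003
  Equil         1.536       0.139
  solve Keq expr → x = -0.5015; check Q = 0.005326

[E]_eq = 1.536 M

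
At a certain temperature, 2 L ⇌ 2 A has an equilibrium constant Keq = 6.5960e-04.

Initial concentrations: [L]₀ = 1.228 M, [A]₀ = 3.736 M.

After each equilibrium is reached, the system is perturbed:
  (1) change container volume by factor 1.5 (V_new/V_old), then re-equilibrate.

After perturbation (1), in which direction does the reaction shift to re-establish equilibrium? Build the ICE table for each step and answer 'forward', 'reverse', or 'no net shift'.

Direction: no net shift

Q₀ = 9.256 vs Keq = 6.5960e-04 ⇒ Q>K, reverse
Step 1:
                  L         A
  I           1.228     3.736
  C           3.612    -3.612
  E            4.84    0.1243
  solve Keq expr → x = -1.806; check Q = 6.5960e-04
Then change container volume by factor 1.5 (V_new/V_old).
Step 2:
                  L         A
  I           3.226   0.08286
  C               0         0
  E           3.226   0.08286
  solve Keq expr → x = 0; check Q = 6.5960e-04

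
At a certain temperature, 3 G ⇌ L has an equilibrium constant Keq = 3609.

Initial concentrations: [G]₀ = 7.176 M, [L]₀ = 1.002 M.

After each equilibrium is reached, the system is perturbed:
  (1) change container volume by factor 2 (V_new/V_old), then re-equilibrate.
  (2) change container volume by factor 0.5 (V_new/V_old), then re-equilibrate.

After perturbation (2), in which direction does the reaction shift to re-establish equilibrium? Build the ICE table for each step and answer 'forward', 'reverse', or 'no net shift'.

Direction: forward

Q₀ = 0.002712 vs Keq = 3609 ⇒ Q<K, forward
Step 1:
                    G           L
  init          7.176       1.002
  Δ            -7.078       2.359
  eq          0.09766       3.361
  solve Keq expr → x = 2.359; check Q = 3609
Then change container volume by factor 2 (V_new/V_old).
Step 2:
                    G           L
  init        0.04883       1.681
  Δ           0.02854   -0.009512
  eq          0.07737       1.671
  solve Keq expr → x = -0.009512; check Q = 3609
Then change container volume by factor 0.5 (V_new/V_old).
Step 3:
                    G           L
  init         0.1547       3.342
  Δ          -0.05707     0.01902
  eq          0.09766       3.361
  solve Keq expr → x = 0.01902; check Q = 3609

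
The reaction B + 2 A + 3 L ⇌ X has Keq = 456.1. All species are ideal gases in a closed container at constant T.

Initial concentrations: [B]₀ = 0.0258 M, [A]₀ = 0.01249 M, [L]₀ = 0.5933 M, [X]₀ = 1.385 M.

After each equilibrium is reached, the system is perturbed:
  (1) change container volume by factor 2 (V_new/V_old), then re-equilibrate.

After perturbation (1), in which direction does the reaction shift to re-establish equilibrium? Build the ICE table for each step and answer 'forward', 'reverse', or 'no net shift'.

Direction: reverse

Q₀ = 1.6477e+06 vs Keq = 456.1 ⇒ Q>K, reverse
Step 1:
                    B           A           L           X
  Initial      0.0258     0.01249      0.5933       1.385
  Change      0.09069      0.1814      0.2721    -0.09069
  Equil        0.1165      0.1939      0.8654       1.294
  solve Keq expr → x = -0.09069; check Q = 456.1
Then change container volume by factor 2 (V_new/V_old).
Step 2:
                    B           A           L           X
  Initial     0.05825     0.09694      0.4327      0.6472
  Change      0.06013      0.1203      0.1804    -0.06013
  Equil        0.1184      0.2172      0.6131       0.587
  solve Keq expr → x = -0.06013; check Q = 456.1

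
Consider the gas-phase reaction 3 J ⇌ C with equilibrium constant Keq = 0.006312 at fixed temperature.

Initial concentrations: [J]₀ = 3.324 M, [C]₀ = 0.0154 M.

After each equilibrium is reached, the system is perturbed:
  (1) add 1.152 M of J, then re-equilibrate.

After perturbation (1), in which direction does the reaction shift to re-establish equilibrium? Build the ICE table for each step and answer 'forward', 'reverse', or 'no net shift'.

Q₀ = 4.1931e-04 vs Keq = 0.006312 ⇒ Q<K, forward
Step 1:
                   J          C
  I            3.324     0.0154
  C          -0.4183     0.1394
  E            2.906     0.1548
  solve Keq expr → x = 0.1394; check Q = 0.006312
Then add 1.152 M of J.
Step 2:
                   J          C
  I            4.058     0.1548
  C          -0.4354     0.1451
  E            3.622        0.3
  solve Keq expr → x = 0.1451; check Q = 0.006312

Direction: forward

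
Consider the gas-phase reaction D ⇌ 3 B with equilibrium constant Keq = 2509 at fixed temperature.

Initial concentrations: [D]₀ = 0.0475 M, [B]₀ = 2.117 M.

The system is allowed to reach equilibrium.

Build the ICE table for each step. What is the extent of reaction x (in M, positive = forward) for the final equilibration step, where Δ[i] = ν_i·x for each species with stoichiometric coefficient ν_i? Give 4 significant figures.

Q₀ = 199.7 vs Keq = 2509 ⇒ Q<K, forward
Step 1:
                   D          B
  Initial     0.0475      2.117
  Change    -0.04298      0.129
  Equil     0.004515      2.246
  solve Keq expr → x = 0.04298; check Q = 2509

x = 0.04298 M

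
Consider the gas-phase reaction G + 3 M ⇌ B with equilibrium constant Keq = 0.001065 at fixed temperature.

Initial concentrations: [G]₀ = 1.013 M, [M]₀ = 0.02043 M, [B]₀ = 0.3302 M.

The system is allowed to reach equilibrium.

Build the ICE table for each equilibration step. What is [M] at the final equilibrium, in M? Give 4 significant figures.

Q₀ = 3.8226e+04 vs Keq = 0.001065 ⇒ Q>K, reverse
Step 1:
                   G          M          B
  I            1.013    0.02043     0.3302
  C           0.3287     0.9862    -0.3287
  E            1.342      1.007   0.001458
  solve Keq expr → x = -0.3287; check Q = 0.001065

[M]_eq = 1.007 M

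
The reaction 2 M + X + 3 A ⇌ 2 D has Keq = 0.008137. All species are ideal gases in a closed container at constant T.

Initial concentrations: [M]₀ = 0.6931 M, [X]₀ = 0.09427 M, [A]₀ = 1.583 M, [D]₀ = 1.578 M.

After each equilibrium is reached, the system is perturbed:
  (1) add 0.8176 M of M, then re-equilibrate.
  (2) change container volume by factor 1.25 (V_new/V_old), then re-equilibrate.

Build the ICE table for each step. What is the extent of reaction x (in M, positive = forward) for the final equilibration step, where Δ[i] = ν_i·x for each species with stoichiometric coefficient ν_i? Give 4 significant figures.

x = -0.05682 M

Q₀ = 13.86 vs Keq = 0.008137 ⇒ Q>K, reverse
Step 1:
                    M           X           A           D
  I            0.6931     0.09427       1.583       1.578
  C            0.9716      0.4858       1.457     -0.9716
  E             1.665      0.5801        3.04      0.6064
  solve Keq expr → x = -0.4858; check Q = 0.008137
Then add 0.8176 M of M.
Step 2:
                    M           X           A           D
  I             2.482      0.5801        3.04      0.6064
  C           -0.1276     -0.0638     -0.1914      0.1276
  E             2.355      0.5163       2.849       0.734
  solve Keq expr → x = 0.0638; check Q = 0.008137
Then change container volume by factor 1.25 (V_new/V_old).
Step 3:
                    M           X           A           D
  I             1.884       0.413       2.279      0.5872
  C            0.1136     0.05682      0.1705     -0.1136
  E             1.997      0.4698        2.45      0.4735
  solve Keq expr → x = -0.05682; check Q = 0.008137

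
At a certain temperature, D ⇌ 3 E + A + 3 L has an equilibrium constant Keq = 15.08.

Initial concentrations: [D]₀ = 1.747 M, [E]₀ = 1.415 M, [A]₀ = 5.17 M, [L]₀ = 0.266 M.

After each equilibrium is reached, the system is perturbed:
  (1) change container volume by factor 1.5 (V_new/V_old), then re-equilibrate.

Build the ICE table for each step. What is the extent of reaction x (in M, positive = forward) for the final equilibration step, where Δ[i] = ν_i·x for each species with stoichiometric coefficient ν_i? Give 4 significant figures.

Q₀ = 0.1578 vs Keq = 15.08 ⇒ Q<K, forward
Step 1:
                   D          E          A          L
  I            1.747      1.415       5.17      0.266
  C          -0.1874     0.5622     0.1874     0.5622
  E             1.56      1.977      5.357     0.8282
  solve Keq expr → x = 0.1874; check Q = 15.08
Then change container volume by factor 1.5 (V_new/V_old).
Step 2:
                   D          E          A          L
  I             1.04      1.318      3.572     0.5521
  C          -0.1228     0.3685     0.1228     0.3685
  E           0.9169      1.687      3.694     0.9206
  solve Keq expr → x = 0.1228; check Q = 15.08

x = 0.1228 M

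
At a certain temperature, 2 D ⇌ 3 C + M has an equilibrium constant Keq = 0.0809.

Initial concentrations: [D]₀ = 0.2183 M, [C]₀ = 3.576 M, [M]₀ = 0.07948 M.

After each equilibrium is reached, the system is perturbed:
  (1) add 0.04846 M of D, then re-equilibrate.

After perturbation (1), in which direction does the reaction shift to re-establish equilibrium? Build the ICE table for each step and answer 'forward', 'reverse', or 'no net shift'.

Direction: forward

Q₀ = 76.27 vs Keq = 0.0809 ⇒ Q>K, reverse
Step 1:
                    D           C           M
  I            0.2183       3.576     0.07948
  C            0.1583     -0.2375    -0.07917
  E            0.3766       3.338  3.0843e-04
  solve Keq expr → x = -0.07917; check Q = 0.0809
Then add 0.04846 M of D.
Step 2:
                    D           C           M
  I            0.4251       3.338  3.0843e-04
  C       -1.6815e-04  2.5222e-04  8.4074e-05
  E            0.4249       3.339  3.9251e-04
  solve Keq expr → x = 8.4074e-05; check Q = 0.0809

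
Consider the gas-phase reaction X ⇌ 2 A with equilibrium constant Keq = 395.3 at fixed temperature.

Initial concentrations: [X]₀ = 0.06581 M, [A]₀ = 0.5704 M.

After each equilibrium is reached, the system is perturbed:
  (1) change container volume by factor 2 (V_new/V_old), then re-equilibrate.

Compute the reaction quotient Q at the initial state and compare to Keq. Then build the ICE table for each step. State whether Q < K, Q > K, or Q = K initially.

Q₀ = 4.944 vs Keq = 395.3 ⇒ Q<K, forward
Step 1:
                    X           A
  init        0.06581      0.5704
  Δ          -0.06457      0.1291
  eq         0.001238      0.6995
  solve Keq expr → x = 0.06457; check Q = 395.3
Then change container volume by factor 2 (V_new/V_old).
Step 2:
                    X           A
  init     6.1898e-04      0.3498
  Δ       -3.0840e-04  6.1679e-04
  eq       3.1058e-04      0.3504
  solve Keq expr → x = 3.0840e-04; check Q = 395.3

Q₀ = 4.944; Q < K (proceeds forward)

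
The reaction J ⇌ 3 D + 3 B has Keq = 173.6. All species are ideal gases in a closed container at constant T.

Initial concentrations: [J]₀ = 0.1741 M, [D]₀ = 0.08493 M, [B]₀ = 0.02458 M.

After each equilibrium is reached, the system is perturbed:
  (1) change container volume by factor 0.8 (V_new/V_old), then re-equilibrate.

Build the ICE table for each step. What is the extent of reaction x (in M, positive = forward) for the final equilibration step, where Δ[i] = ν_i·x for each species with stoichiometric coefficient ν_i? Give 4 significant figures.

x = -5.2700e-04 M

Q₀ = 5.2255e-08 vs Keq = 173.6 ⇒ Q<K, forward
Step 1:
                  J         D         B
  Initial    0.1741   0.08493   0.02458
  Change    -0.1739    0.5217    0.5217
  Equil   2.0957e-04    0.6066    0.5463
  solve Keq expr → x = 0.1739; check Q = 173.6
Then change container volume by factor 0.8 (V_new/V_old).
Step 2:
                  J         D         B
  Initial 2.6197e-04    0.7583    0.6828
  Change  5.2700e-04 -0.001581 -0.001581
  Equil   7.8897e-04    0.7567    0.6812
  solve Keq expr → x = -5.2700e-04; check Q = 173.6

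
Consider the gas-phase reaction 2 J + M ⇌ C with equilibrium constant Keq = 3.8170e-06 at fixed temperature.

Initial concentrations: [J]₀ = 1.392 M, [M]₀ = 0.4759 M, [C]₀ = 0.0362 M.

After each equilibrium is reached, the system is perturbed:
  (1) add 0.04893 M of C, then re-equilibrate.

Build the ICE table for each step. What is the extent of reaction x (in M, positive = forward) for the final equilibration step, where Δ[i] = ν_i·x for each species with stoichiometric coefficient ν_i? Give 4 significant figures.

x = -0.04893 M

Q₀ = 0.03926 vs Keq = 3.8170e-06 ⇒ Q>K, reverse
Step 1:
                    J           M           C
  I             1.392      0.4759      0.0362
  C           0.07239      0.0362     -0.0362
  E             1.464      0.5121  4.1917e-06
  solve Keq expr → x = -0.0362; check Q = 3.8170e-06
Then add 0.04893 M of C.
Step 2:
                    J           M           C
  I             1.464      0.5121     0.04893
  C           0.09786     0.04893    -0.04893
  E             1.562       0.561  5.2264e-06
  solve Keq expr → x = -0.04893; check Q = 3.8170e-06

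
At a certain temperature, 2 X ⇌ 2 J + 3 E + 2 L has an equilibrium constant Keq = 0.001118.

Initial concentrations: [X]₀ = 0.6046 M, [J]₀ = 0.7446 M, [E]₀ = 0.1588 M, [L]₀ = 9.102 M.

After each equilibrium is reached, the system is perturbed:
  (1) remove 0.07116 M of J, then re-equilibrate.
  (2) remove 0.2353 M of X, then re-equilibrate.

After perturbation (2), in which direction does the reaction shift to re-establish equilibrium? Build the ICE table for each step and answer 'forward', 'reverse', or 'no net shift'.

Q₀ = 0.5032 vs Keq = 0.001118 ⇒ Q>K, reverse
Step 1:
                  X         J         E         L
  init       0.6046    0.7446    0.1588     9.102
  Δ         0.08927  -0.08927   -0.1339  -0.08927
  eq         0.6939    0.6553    0.0249     9.013
  solve Keq expr → x = -0.04463; check Q = 0.001118
Then remove 0.07116 M of J.
Step 2:
                  X         J         E         L
  init       0.6939    0.5842    0.0249     9.013
  Δ       -0.001272  0.001272  0.001908  0.001272
  eq         0.6926    0.5854    0.0268     9.014
  solve Keq expr → x = 6.3616e-04; check Q = 0.001118
Then remove 0.2353 M of X.
Step 3:
                  X         J         E         L
  init       0.4573    0.5854    0.0268     9.014
  Δ        0.004168 -0.004168 -0.006253 -0.004168
  eq         0.4615    0.5813   0.02055      9.01
  solve Keq expr → x = -0.002084; check Q = 0.001118

Direction: reverse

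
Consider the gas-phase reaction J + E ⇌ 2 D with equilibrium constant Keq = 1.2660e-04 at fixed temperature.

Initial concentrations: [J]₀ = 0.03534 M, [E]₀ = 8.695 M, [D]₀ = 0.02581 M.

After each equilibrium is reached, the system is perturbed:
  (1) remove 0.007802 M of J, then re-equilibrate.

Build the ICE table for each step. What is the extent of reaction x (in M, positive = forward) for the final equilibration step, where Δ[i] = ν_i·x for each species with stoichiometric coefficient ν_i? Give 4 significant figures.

x = -3.0748e-04 M

Q₀ = 0.002168 vs Keq = 1.2660e-04 ⇒ Q>K, reverse
Step 1:
                    J           E           D
  Initial     0.03534       8.695     0.02581
  Change     0.009394    0.009394    -0.01879
  Equil       0.04473       8.704    0.007021
  solve Keq expr → x = -0.009394; check Q = 1.2660e-04
Then remove 0.007802 M of J.
Step 2:
                    J           E           D
  Initial     0.03693       8.704    0.007021
  Change   3.0748e-04  3.0748e-04 -6.1497e-04
  Equil       0.03724       8.705    0.006406
  solve Keq expr → x = -3.0748e-04; check Q = 1.2660e-04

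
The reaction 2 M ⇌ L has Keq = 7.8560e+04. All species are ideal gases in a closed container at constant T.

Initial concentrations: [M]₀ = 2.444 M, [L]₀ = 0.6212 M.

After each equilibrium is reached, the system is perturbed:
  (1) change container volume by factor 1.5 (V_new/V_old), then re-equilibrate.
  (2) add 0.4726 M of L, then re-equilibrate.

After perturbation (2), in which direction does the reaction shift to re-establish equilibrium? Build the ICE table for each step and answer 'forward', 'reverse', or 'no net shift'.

Direction: reverse

Q₀ = 0.104 vs Keq = 7.8560e+04 ⇒ Q<K, forward
Step 1:
                    M           L
  init          2.444      0.6212
  Δ            -2.439        1.22
  eq         0.004841       1.841
  solve Keq expr → x = 1.22; check Q = 7.8560e+04
Then change container volume by factor 1.5 (V_new/V_old).
Step 2:
                    M           L
  init       0.003227       1.227
  Δ        7.2468e-04 -3.6234e-04
  eq         0.003952       1.227
  solve Keq expr → x = -3.6234e-04; check Q = 7.8560e+04
Then add 0.4726 M of L.
Step 3:
                    M           L
  init       0.003952       1.699
  Δ        6.9880e-04 -3.4940e-04
  eq         0.004651       1.699
  solve Keq expr → x = -3.4940e-04; check Q = 7.8560e+04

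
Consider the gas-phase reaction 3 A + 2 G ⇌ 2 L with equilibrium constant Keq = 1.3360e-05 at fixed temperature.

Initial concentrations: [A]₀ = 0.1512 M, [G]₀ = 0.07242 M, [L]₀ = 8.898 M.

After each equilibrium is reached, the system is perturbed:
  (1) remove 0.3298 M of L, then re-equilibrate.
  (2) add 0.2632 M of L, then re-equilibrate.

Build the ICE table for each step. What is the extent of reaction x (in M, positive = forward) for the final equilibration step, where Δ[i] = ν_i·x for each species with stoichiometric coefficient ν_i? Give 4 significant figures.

x = -0.09692 M

Q₀ = 4.3673e+06 vs Keq = 1.3360e-05 ⇒ Q>K, reverse
Step 1:
                   A          G          L
  I           0.1512    0.07242      8.898
  C            11.62      7.745     -7.745
  E            11.77      7.817      1.153
  solve Keq expr → x = -3.872; check Q = 1.3360e-05
Then remove 0.3298 M of L.
Step 2:
                   A          G          L
  I            11.77      7.817     0.8236
  C          -0.3639    -0.2426     0.2426
  E             11.4      7.574      1.066
  solve Keq expr → x = 0.1213; check Q = 1.3360e-05
Then add 0.2632 M of L.
Step 3:
                   A          G          L
  I             11.4      7.574      1.329
  C           0.2907     0.1938    -0.1938
  E            11.69      7.768      1.136
  solve Keq expr → x = -0.09692; check Q = 1.3360e-05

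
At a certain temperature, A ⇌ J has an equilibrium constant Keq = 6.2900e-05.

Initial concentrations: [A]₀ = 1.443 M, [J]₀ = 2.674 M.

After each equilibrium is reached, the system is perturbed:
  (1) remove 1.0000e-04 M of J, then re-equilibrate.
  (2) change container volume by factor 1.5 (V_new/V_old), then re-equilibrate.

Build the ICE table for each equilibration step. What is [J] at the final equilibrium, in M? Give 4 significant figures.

Q₀ = 1.853 vs Keq = 6.2900e-05 ⇒ Q>K, reverse
Step 1:
                    A           J
  Initial       1.443       2.674
  Change        2.674      -2.674
  Equil         4.117  2.5894e-04
  solve Keq expr → x = -2.674; check Q = 6.2900e-05
Then remove 1.0000e-04 M of J.
Step 2:
                    A           J
  Initial       4.117  1.5894e-04
  Change  -9.9994e-05  9.9994e-05
  Equil         4.117  2.5894e-04
  solve Keq expr → x = 9.9994e-05; check Q = 6.2900e-05
Then change container volume by factor 1.5 (V_new/V_old).
Step 3:
                    A           J
  Initial       2.744  1.7262e-04
  Change            0           0
  Equil         2.744  1.7262e-04
  solve Keq expr → x = 0; check Q = 6.2900e-05

[J]_eq = 1.7262e-04 M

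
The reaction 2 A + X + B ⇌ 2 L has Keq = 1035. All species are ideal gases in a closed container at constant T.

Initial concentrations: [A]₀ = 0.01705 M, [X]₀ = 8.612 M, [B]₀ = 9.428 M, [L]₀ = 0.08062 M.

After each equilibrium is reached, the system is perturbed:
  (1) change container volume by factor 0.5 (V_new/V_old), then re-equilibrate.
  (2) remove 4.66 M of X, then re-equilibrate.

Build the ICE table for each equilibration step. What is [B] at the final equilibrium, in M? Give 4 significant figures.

Q₀ = 0.2754 vs Keq = 1035 ⇒ Q<K, forward
Step 1:
                    A           X           B           L
  I           0.01705       8.612       9.428     0.08062
  C          -0.01671   -0.008357   -0.008357     0.01671
  E        3.3607e-04       8.604        9.42     0.09733
  solve Keq expr → x = 0.008357; check Q = 1035
Then change container volume by factor 0.5 (V_new/V_old).
Step 2:
                    A           X           B           L
  I        6.7215e-04       17.21       18.84      0.1947
  C       -3.3549e-04 -1.6775e-04 -1.6775e-04  3.3549e-04
  E        3.3666e-04       17.21       18.84       0.195
  solve Keq expr → x = 1.6775e-04; check Q = 1035
Then remove 4.66 M of X.
Step 3:
                    A           X           B           L
  I        3.3666e-04       12.55       18.84       0.195
  C        5.7474e-05  2.8737e-05  2.8737e-05 -5.7474e-05
  E        3.9413e-04       12.55       18.84      0.1949
  solve Keq expr → x = -2.8737e-05; check Q = 1035

[B]_eq = 18.84 M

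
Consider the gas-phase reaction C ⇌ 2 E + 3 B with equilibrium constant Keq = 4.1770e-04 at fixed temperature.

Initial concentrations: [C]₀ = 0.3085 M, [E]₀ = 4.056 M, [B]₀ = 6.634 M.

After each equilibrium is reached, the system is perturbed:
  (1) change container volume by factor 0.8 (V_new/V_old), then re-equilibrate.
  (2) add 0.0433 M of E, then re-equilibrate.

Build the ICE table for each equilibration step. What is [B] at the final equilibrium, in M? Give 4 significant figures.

Q₀ = 1.5569e+04 vs Keq = 4.1770e-04 ⇒ Q>K, reverse
Step 1:
                  C         E         B
  Initial    0.3085     4.056     6.634
  Change      1.998    -3.995    -5.993
  Equil       2.306   0.06051    0.6408
  solve Keq expr → x = -1.998; check Q = 4.1770e-04
Then change container volume by factor 0.8 (V_new/V_old).
Step 2:
                  C         E         B
  Initial     2.883   0.07564     0.801
  Change    0.01186  -0.02371  -0.03557
  Equil       2.895   0.05193    0.7654
  solve Keq expr → x = -0.01186; check Q = 4.1770e-04
Then add 0.0433 M of E.
Step 3:
                  C         E         B
  Initial     2.895   0.09523    0.7654
  Change    0.01846  -0.03692  -0.05538
  Equil       2.913   0.05831      0.71
  solve Keq expr → x = -0.01846; check Q = 4.1770e-04

[B]_eq = 0.71 M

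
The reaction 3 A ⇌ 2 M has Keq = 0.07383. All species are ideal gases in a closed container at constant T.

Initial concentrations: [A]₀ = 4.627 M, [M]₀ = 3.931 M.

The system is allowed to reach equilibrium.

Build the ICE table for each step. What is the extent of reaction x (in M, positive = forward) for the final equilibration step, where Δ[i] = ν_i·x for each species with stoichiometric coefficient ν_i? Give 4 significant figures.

x = -0.2589 M

Q₀ = 0.156 vs Keq = 0.07383 ⇒ Q>K, reverse
Step 1:
                    A           M
  I             4.627       3.931
  C            0.7767     -0.5178
  E             5.404       3.413
  solve Keq expr → x = -0.2589; check Q = 0.07383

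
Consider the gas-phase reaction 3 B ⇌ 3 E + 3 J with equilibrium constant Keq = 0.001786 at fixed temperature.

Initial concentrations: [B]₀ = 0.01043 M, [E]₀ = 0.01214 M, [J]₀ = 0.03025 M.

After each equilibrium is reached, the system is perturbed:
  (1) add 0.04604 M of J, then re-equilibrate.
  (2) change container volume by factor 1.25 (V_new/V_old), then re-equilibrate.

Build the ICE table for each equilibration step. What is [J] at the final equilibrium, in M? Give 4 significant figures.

[J]_eq = 0.06319 M

Q₀ = 4.3649e-05 vs Keq = 0.001786 ⇒ Q<K, forward
Step 1:
                   B          E          J
  init       0.01043    0.01214    0.03025
  Δ        -0.005314   0.005314   0.005314
  eq        0.005116    0.01745    0.03556
  solve Keq expr → x = 0.001771; check Q = 0.001786
Then add 0.04604 M of J.
Step 2:
                   B          E          J
  init      0.005116    0.01745     0.0816
  Δ         0.003709  -0.003709  -0.003709
  eq        0.008825    0.01375     0.0779
  solve Keq expr → x = -0.001236; check Q = 0.001786
Then change container volume by factor 1.25 (V_new/V_old).
Step 3:
                   B          E          J
  init       0.00706      0.011    0.06232
  Δ       -8.7619e-04 8.7619e-04 8.7619e-04
  eq        0.006184    0.01187    0.06319
  solve Keq expr → x = 2.9206e-04; check Q = 0.001786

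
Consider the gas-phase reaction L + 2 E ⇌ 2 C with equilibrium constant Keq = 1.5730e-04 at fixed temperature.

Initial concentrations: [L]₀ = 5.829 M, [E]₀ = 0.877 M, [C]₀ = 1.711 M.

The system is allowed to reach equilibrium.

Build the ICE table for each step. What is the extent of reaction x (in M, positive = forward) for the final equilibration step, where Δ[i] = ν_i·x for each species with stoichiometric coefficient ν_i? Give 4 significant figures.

x = -0.815 M

Q₀ = 0.653 vs Keq = 1.5730e-04 ⇒ Q>K, reverse
Step 1:
                  L         E         C
  Initial     5.829     0.877     1.711
  Change      0.815      1.63     -1.63
  Equil       6.644     2.507   0.08104
  solve Keq expr → x = -0.815; check Q = 1.5730e-04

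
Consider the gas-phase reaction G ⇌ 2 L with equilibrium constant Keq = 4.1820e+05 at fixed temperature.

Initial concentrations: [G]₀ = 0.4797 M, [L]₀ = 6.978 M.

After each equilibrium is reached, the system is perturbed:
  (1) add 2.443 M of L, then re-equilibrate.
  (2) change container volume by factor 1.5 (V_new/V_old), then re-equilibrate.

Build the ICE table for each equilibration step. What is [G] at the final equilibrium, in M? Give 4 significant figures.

Q₀ = 101.5 vs Keq = 4.1820e+05 ⇒ Q<K, forward
Step 1:
                    G           L
  init         0.4797       6.978
  Δ           -0.4795      0.9591
  eq       1.5064e-04       7.937
  solve Keq expr → x = 0.4795; check Q = 4.1820e+05
Then add 2.443 M of L.
Step 2:
                    G           L
  init     1.5064e-04       10.38
  Δ        1.0699e-04 -2.1399e-04
  eq       2.5763e-04       10.38
  solve Keq expr → x = -1.0699e-04; check Q = 4.1820e+05
Then change container volume by factor 1.5 (V_new/V_old).
Step 3:
                    G           L
  init     1.7176e-04        6.92
  Δ       -5.7248e-05  1.1450e-04
  eq       1.1451e-04        6.92
  solve Keq expr → x = 5.7248e-05; check Q = 4.1820e+05

[G]_eq = 1.1451e-04 M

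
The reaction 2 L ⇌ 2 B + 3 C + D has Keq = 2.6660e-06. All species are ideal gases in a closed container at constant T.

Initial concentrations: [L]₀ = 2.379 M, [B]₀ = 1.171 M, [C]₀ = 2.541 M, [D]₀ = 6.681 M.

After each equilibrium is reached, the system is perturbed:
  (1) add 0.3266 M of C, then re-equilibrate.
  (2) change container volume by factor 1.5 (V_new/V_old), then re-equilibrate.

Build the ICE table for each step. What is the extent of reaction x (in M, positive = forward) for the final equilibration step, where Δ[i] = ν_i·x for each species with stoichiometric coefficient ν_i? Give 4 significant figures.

x = 8.2273e-04 M

Q₀ = 26.56 vs Keq = 2.6660e-06 ⇒ Q>K, reverse
Step 1:
                  L         B         C         D
  init        2.379     1.171     2.541     6.681
  Δ           1.168    -1.168    -1.751   -0.5838
  eq          3.547  0.003343    0.7895     6.097
  solve Keq expr → x = -0.5838; check Q = 2.6660e-06
Then add 0.3266 M of C.
Step 2:
                  L         B         C         D
  init        3.547  0.003343     1.116     6.097
  Δ        0.001348 -0.001348 -0.002022 -6.7392e-04
  eq          3.548  0.001995     1.114     6.096
  solve Keq expr → x = -6.7392e-04; check Q = 2.6660e-06
Then change container volume by factor 1.5 (V_new/V_old).
Step 3:
                  L         B         C         D
  init        2.365   0.00133    0.7427     4.064
  Δ       -0.001645  0.001645  0.002468 8.2273e-04
  eq          2.364  0.002976    0.7452     4.065
  solve Keq expr → x = 8.2273e-04; check Q = 2.6660e-06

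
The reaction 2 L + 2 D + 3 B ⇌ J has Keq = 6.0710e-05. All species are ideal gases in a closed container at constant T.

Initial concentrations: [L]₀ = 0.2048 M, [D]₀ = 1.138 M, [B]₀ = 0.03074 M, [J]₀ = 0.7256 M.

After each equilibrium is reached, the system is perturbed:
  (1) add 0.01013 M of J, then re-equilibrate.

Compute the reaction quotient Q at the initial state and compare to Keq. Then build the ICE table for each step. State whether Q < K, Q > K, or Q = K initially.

Q₀ = 4.5988e+05 vs Keq = 6.0710e-05 ⇒ Q>K, reverse
Step 1:
                  L         D         B         J
  I          0.2048     1.138   0.03074    0.7256
  C           1.429     1.429     2.144   -0.7146
  E           1.634     2.567     2.175   0.01099
  solve Keq expr → x = -0.7146; check Q = 6.0710e-05
Then add 0.01013 M of J.
Step 2:
                  L         D         B         J
  I           1.634     2.567     2.175   0.02112
  C         0.01855   0.01855   0.02782 -0.009273
  E           1.653     2.586     2.202   0.01184
  solve Keq expr → x = -0.009273; check Q = 6.0710e-05

Q₀ = 4.5988e+05; Q > K (proceeds reverse)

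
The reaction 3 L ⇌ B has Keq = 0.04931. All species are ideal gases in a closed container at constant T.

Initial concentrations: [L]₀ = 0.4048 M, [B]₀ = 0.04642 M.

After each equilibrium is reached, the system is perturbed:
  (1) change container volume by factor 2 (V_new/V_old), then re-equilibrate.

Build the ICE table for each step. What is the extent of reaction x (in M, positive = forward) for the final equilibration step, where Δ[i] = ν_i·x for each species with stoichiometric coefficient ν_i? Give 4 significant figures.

x = -0.002564 M

Q₀ = 0.6998 vs Keq = 0.04931 ⇒ Q>K, reverse
Step 1:
                   L          B
  Initial     0.4048    0.04642
  Change      0.1181   -0.03937
  Equil       0.5229    0.00705
  solve Keq expr → x = -0.03937; check Q = 0.04931
Then change container volume by factor 2 (V_new/V_old).
Step 2:
                   L          B
  Initial     0.2615   0.003525
  Change    0.007691  -0.002564
  Equil       0.2691 9.6139e-04
  solve Keq expr → x = -0.002564; check Q = 0.04931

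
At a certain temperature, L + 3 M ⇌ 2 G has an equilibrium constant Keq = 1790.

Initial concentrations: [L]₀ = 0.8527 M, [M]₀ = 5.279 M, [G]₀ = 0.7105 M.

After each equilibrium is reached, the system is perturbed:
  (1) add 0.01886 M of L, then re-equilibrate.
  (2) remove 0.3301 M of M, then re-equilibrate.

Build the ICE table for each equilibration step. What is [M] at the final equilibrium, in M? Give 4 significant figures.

Q₀ = 0.004024 vs Keq = 1790 ⇒ Q<K, forward
Step 1:
                   L          M          G
  I           0.8527      5.279     0.7105
  C          -0.8525     -2.558      1.705
  E       1.6174e-04      2.721      2.416
  solve Keq expr → x = 0.8525; check Q = 1790
Then add 0.01886 M of L.
Step 2:
                   L          M          G
  I          0.01902      2.721      2.416
  C         -0.01884   -0.05653    0.03769
  E       1.7767e-04      2.665      2.453
  solve Keq expr → x = 0.01884; check Q = 1790
Then remove 0.3301 M of M.
Step 3:
                   L          M          G
  I       1.7767e-04      2.335      2.453
  C       8.6392e-05 2.5918e-04 -1.7278e-04
  E       2.6406e-04      2.335      2.453
  solve Keq expr → x = -8.6392e-05; check Q = 1790

[M]_eq = 2.335 M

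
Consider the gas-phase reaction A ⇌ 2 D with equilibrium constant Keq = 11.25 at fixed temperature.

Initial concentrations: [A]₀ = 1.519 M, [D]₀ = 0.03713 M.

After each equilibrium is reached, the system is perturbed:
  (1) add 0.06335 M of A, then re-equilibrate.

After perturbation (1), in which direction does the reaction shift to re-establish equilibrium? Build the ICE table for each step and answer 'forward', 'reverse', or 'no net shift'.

Direction: forward

Q₀ = 9.0760e-04 vs Keq = 11.25 ⇒ Q<K, forward
Step 1:
                   A          D
  Initial      1.519    0.03713
  Change      -1.086      2.171
  Equil       0.4334      2.208
  solve Keq expr → x = 1.086; check Q = 11.25
Then add 0.06335 M of A.
Step 2:
                   A          D
  Initial     0.4968      2.208
  Change    -0.03524    0.07048
  Equil       0.4616      2.279
  solve Keq expr → x = 0.03524; check Q = 11.25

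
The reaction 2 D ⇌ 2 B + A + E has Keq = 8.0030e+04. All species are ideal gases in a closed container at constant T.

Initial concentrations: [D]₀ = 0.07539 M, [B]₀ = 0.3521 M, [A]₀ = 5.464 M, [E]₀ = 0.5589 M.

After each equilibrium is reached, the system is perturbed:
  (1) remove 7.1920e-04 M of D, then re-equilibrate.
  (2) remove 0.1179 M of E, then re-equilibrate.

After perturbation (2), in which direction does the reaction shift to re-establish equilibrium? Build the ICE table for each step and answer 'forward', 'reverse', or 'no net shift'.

Q₀ = 66.61 vs Keq = 8.0030e+04 ⇒ Q<K, forward
Step 1:
                  D         B         A         E
  I         0.07539    0.3521     5.464    0.5589
  C        -0.07267   0.07267   0.03634   0.03634
  E        0.002717    0.4248       5.5    0.5952
  solve Keq expr → x = 0.03634; check Q = 8.0030e+04
Then remove 7.1920e-04 M of D.
Step 2:
                  D         B         A         E
  I        0.001998    0.4248       5.5    0.5952
  C       7.1373e-04 -7.1373e-04 -3.5687e-04 -3.5687e-04
  E        0.002711    0.4241       5.5    0.5949
  solve Keq expr → x = -3.5687e-04; check Q = 8.0030e+04
Then remove 0.1179 M of E.
Step 3:
                  D         B         A         E
  I        0.002711    0.4241       5.5     0.477
  C       -2.8151e-04 2.8151e-04 1.4076e-04 1.4076e-04
  E         0.00243    0.4243       5.5    0.4771
  solve Keq expr → x = 1.4076e-04; check Q = 8.0030e+04

Direction: forward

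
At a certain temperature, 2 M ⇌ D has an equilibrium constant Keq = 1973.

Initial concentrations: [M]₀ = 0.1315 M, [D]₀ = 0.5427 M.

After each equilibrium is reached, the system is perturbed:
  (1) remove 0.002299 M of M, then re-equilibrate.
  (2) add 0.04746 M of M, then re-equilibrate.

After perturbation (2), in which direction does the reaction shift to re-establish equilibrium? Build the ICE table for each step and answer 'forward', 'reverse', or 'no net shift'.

Q₀ = 31.38 vs Keq = 1973 ⇒ Q<K, forward
Step 1:
                  M         D
  Initial    0.1315    0.5427
  Change    -0.1141   0.05703
  Equil     0.01743    0.5997
  solve Keq expr → x = 0.05703; check Q = 1973
Then remove 0.002299 M of M.
Step 2:
                  M         D
  Initial   0.01514    0.5997
  Change   0.002282 -0.001141
  Equil     0.01742    0.5986
  solve Keq expr → x = -0.001141; check Q = 1973
Then add 0.04746 M of M.
Step 3:
                  M         D
  Initial   0.06488    0.5986
  Change   -0.04712   0.02356
  Equil     0.01776    0.6222
  solve Keq expr → x = 0.02356; check Q = 1973

Direction: forward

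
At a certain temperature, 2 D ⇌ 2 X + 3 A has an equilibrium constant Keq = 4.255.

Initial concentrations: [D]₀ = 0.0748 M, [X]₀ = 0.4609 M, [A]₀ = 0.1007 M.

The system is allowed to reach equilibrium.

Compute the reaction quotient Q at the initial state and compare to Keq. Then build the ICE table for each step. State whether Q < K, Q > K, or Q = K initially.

Q₀ = 0.03877 vs Keq = 4.255 ⇒ Q<K, forward
Step 1:
                  D         X         A
  I          0.0748    0.4609    0.1007
  C        -0.05515   0.05515   0.08272
  E         0.01965     0.516    0.1834
  solve Keq expr → x = 0.02757; check Q = 4.255

Q₀ = 0.03877; Q < K (proceeds forward)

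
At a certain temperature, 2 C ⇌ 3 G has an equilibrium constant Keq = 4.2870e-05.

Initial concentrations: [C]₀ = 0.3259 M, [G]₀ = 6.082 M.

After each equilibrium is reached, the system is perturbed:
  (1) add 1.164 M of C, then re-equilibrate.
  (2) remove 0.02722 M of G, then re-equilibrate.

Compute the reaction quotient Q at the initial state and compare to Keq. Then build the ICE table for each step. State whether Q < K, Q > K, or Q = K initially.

Q₀ = 2118 vs Keq = 4.2870e-05 ⇒ Q>K, reverse
Step 1:
                   C          G
  Initial     0.3259      6.082
  Change       3.993     -5.989
  Equil        4.319    0.09282
  solve Keq expr → x = -1.996; check Q = 4.2870e-05
Then add 1.164 M of C.
Step 2:
                   C          G
  Initial      5.483    0.09282
  Change    -0.01058    0.01587
  Equil        5.472     0.1087
  solve Keq expr → x = 0.005289; check Q = 4.2870e-05
Then remove 0.02722 M of G.
Step 3:
                   C          G
  Initial      5.472    0.08146
  Change    -0.01799    0.02698
  Equil        5.454     0.1084
  solve Keq expr → x = 0.008994; check Q = 4.2870e-05

Q₀ = 2118; Q > K (proceeds reverse)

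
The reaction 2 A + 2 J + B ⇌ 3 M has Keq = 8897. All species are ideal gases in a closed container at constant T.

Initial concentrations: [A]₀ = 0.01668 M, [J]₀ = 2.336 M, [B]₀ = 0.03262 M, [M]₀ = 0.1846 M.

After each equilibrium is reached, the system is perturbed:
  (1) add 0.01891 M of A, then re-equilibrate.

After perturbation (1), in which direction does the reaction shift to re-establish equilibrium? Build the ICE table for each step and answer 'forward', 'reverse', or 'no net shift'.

Q₀ = 127 vs Keq = 8897 ⇒ Q<K, forward
Step 1:
                  A         J         B         M
  init      0.01668     2.336   0.03262    0.1846
  Δ        -0.01402  -0.01402  -0.00701   0.02103
  eq        0.00266     2.322   0.02561    0.2056
  solve Keq expr → x = 0.00701; check Q = 8897
Then add 0.01891 M of A.
Step 2:
                  A         J         B         M
  init      0.02157     2.322   0.02561    0.2056
  Δ         -0.0176   -0.0176 -0.008802   0.02641
  eq       0.003966     2.304   0.01681     0.232
  solve Keq expr → x = 0.008802; check Q = 8897

Direction: forward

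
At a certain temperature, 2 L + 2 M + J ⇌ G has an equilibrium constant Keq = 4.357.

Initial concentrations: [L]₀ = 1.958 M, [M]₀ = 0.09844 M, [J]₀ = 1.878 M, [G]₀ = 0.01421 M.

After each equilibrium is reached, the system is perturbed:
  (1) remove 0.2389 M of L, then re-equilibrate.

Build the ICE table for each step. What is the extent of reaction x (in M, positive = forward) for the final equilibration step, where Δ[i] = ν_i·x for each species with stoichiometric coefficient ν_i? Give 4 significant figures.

Q₀ = 0.2037 vs Keq = 4.357 ⇒ Q<K, forward
Step 1:
                  L         M         J         G
  I           1.958   0.09844     1.878   0.01421
  C        -0.05952  -0.05952  -0.02976   0.02976
  E           1.898   0.03892     1.848   0.04397
  solve Keq expr → x = 0.02976; check Q = 4.357
Then remove 0.2389 M of L.
Step 2:
                  L         M         J         G
  I            1.66   0.03892     1.848   0.04397
  C        0.004349  0.004349  0.002175 -0.002175
  E           1.664   0.04327      1.85   0.04179
  solve Keq expr → x = -0.002175; check Q = 4.357

x = -0.002175 M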